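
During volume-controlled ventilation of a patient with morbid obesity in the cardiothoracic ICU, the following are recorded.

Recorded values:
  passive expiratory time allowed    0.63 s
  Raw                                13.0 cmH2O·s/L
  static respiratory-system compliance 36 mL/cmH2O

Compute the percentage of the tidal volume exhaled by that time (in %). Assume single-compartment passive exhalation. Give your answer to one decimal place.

τ = R × C = 13.0 × 36 mL/cmH2O = 13.0 × 0.036 L/cmH2O = 0.468 s.
Passive exhalation: V(t)/V₀ = e^(−t/τ) = e^(−0.63/0.468) = 0.2602.
Fraction exhaled = 1 − 0.2602 = 0.7398 → 73.98%.

74.0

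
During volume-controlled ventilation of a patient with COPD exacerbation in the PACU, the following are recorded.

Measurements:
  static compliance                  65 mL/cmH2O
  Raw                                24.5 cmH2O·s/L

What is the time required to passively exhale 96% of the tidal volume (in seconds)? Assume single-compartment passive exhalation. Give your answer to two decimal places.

5.13

τ = R × C = 24.5 × 65 mL/cmH2O = 24.5 × 0.065 L/cmH2O = 1.593 s.
Exhaled fraction f = 1 − e^(−t/τ) → t = −τ·ln(1 − f) = −1.593·ln(0.04) = 5.128 s.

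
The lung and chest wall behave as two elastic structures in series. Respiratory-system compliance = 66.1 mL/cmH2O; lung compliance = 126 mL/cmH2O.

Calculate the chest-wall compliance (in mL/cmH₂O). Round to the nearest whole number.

1/Ccw = 1/Crs − 1/CL.
1/Ccw = 1/66.1 − 1/126 = 0.007192.
Ccw = 139.04 mL/cmH2O.

139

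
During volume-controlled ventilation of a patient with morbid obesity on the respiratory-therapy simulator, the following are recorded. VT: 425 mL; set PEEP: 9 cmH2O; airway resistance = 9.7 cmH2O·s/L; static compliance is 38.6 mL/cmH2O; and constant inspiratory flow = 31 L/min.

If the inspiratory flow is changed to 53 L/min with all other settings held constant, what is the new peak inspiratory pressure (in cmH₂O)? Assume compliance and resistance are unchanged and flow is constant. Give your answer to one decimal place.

28.6

Flow: 31 L/min ÷ 60 = 0.5167 L/s.
New flow: 53 L/min ÷ 60 = 0.8833 L/s.
PIP = Vt/C + R·V̇ + PEEP (constant-flow equation of motion).
Only the resistive term changes: ΔPIP = R × ΔV̇ = 9.7 × (0.8833 − 0.5167) = 9.7 × 0.3666 = 3.556 cmH2O.
Original PIP = 425/38.6 + 9.7×0.5167 + 9 = 25.022 cmH2O; new PIP = 25.022 + (3.556) = 28.578 cmH2O.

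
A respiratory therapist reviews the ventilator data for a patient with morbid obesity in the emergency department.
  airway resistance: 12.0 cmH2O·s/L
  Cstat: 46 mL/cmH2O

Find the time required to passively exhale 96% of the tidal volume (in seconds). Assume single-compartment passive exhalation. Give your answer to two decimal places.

1.78

τ = R × C = 12.0 × 46 mL/cmH2O = 12.0 × 0.046 L/cmH2O = 0.552 s.
Exhaled fraction f = 1 − e^(−t/τ) → t = −τ·ln(1 − f) = −0.552·ln(0.04) = 1.777 s.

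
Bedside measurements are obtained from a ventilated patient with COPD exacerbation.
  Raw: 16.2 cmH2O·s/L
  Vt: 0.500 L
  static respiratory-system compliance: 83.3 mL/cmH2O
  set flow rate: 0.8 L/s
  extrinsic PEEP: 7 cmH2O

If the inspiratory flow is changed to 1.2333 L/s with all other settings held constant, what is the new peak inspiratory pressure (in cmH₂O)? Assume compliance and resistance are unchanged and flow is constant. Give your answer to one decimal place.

PIP = Vt/C + R·V̇ + PEEP (constant-flow equation of motion).
Only the resistive term changes: ΔPIP = R × ΔV̇ = 16.2 × (1.2333 − 0.8) = 16.2 × 0.4333 = 7.019 cmH2O.
Original PIP = 500/83.3 + 16.2×0.8 + 7 = 25.962 cmH2O; new PIP = 25.962 + (7.019) = 32.981 cmH2O.

33.0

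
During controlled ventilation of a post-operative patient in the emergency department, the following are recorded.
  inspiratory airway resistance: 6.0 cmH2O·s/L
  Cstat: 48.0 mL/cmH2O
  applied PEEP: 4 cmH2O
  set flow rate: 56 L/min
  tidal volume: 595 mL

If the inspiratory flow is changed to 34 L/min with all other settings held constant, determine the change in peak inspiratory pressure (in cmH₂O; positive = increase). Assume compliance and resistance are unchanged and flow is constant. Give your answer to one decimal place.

-2.2

Flow: 56 L/min ÷ 60 = 0.9333 L/s.
New flow: 34 L/min ÷ 60 = 0.5667 L/s.
PIP = Vt/C + R·V̇ + PEEP (constant-flow equation of motion).
Only the resistive term changes: ΔPIP = R × ΔV̇ = 6.0 × (0.5667 − 0.9333) = 6.0 × -0.3666 = -2.2 cmH2O.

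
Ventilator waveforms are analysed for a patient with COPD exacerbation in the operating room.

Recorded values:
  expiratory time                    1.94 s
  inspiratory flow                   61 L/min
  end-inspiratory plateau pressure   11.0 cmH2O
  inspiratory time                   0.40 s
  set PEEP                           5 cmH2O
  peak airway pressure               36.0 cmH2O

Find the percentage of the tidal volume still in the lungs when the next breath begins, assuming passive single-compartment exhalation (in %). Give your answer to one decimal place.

31.2

Flow: 61 L/min ÷ 60 = 1.0167 L/s.
Vt = flow × Ti = 1.0167 L/s × 0.40 s × 1000 mL/L = 406.68 mL.
R = (PIP − Pplat)/V̇ = (36.0 − 11.0) / 1.0167 = 25.0/1.0167 = 24.589 cmH2O·s/L.
C = Vt/(Pplat − PEEP) = 406.68 / (11.0 − 5) = 406.68/6.0 = 67.78 mL/cmH2O.
τ = R × C = 24.589 × 0.06778 L/cmH2O = 1.667 s.
Fraction remaining at end-expiration = e^(−Te/τ) = e^(−1.94/1.667) = 0.3123 → 31.23%.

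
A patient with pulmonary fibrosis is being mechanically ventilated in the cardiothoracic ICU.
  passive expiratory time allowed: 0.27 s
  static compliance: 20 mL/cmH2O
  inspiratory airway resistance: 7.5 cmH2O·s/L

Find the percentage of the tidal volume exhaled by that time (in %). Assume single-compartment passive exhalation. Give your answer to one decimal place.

83.5

τ = R × C = 7.5 × 20 mL/cmH2O = 7.5 × 0.020 L/cmH2O = 0.15 s.
Passive exhalation: V(t)/V₀ = e^(−t/τ) = e^(−0.27/0.15) = 0.1653.
Fraction exhaled = 1 − 0.1653 = 0.8347 → 83.47%.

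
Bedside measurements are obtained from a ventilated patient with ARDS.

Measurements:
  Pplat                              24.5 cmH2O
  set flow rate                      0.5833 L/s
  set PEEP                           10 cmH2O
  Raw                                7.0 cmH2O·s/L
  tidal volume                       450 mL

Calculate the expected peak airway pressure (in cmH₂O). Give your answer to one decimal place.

28.6

PIP = Pplat + Raw × flow = 24.5 + 7.0 × 0.5833 = 24.5 + 4.083 = 28.583 cmH2O.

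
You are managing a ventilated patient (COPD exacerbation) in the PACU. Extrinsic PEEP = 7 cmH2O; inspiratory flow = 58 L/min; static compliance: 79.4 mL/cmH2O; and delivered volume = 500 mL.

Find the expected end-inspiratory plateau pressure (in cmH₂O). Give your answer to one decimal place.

Pplat = PEEP + Vt / Cstat = 7 + 500 / 79.4 = 7 + 6.297 = 13.297 cmH2O.

13.3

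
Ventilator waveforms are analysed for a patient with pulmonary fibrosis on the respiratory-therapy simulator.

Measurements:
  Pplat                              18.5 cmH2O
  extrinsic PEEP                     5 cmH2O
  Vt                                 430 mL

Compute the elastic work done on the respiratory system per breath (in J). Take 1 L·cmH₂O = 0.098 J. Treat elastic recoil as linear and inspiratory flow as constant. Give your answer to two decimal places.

0.28

Elastic work ≈ ½ × (Pplat − PEEP) × Vt = 0.5 × (18.5 − 5) × 0.430 L = 0.5 × 13.5 × 0.430 = 2.903 L·cmH2O.
× 0.098 J/(L·cmH2O) → 0.2845 J.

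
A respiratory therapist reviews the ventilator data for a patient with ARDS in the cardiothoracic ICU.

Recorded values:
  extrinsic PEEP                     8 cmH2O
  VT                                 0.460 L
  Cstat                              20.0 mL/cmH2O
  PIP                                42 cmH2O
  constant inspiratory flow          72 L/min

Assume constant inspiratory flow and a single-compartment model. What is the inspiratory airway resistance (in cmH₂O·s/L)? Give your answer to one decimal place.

Flow: 72 L/min ÷ 60 = 1.2 L/s.
Equation of motion (constant flow): PIP = Vt/C + R·V̇ + PEEP.
R·V̇ = PIP − Vt/C − PEEP = 42 − 460/20.0 − 8 = 42 − 23.0 − 8 = 11.0 cmH2O.
R = 11.0 / 1.2 = 9.167 cmH2O·s/L.

9.2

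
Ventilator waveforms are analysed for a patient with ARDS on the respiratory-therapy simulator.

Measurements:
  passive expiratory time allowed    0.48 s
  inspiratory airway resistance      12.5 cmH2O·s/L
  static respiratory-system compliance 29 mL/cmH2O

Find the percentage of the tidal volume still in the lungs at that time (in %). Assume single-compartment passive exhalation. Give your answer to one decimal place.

τ = R × C = 12.5 × 29 mL/cmH2O = 12.5 × 0.029 L/cmH2O = 0.3625 s.
Passive exhalation: V(t)/V₀ = e^(−t/τ) = e^(−0.48/0.3625) = 0.266.
Fraction remaining = 0.266 → 26.6%.

26.6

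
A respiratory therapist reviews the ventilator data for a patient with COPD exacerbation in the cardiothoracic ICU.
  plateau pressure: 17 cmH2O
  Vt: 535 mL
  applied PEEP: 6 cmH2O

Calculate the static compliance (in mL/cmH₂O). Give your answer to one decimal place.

48.6

Cstat = Vt / (Pplat − PEEP) = 535 / (17 − 6) = 535 / 11.0 = 48.636 mL/cmH2O.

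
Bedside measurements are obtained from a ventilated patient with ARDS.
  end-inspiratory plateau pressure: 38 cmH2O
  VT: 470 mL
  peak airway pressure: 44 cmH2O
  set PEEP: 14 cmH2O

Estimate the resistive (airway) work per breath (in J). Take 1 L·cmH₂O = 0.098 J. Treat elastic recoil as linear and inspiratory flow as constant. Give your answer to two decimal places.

With constant inspiratory flow the resistive pressure is constant at PIP − Pplat = 44 − 38 = 6.0 cmH2O, so resistive work = 6.0 × 0.470 = 2.82 L·cmH2O.
× 0.098 J/(L·cmH2O) → 0.2764 J.

0.28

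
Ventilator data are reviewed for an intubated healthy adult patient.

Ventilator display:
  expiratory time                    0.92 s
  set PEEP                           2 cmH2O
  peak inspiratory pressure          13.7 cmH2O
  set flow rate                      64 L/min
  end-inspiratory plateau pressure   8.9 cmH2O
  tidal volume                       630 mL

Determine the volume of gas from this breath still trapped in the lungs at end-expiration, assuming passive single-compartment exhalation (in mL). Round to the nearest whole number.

67

Flow: 64 L/min ÷ 60 = 1.0667 L/s.
R = (PIP − Pplat)/V̇ = (13.7 − 8.9) / 1.0667 = 4.8/1.0667 = 4.5 cmH2O·s/L.
C = Vt/(Pplat − PEEP) = 630.0 / (8.9 − 2) = 630.0/6.9 = 91.304 mL/cmH2O.
τ = R × C = 4.5 × 0.0913 L/cmH2O = 0.4109 s.
Fraction remaining = e^(−Te/τ) = e^(−0.92/0.4109) = 0.1066.
Trapped volume = 630.0 × 0.1066 = 67.158 mL.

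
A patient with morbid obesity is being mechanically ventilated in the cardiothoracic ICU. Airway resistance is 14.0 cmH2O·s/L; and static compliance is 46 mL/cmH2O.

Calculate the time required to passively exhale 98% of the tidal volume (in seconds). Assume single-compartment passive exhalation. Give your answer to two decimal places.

2.52

τ = R × C = 14.0 × 46 mL/cmH2O = 14.0 × 0.046 L/cmH2O = 0.644 s.
Exhaled fraction f = 1 − e^(−t/τ) → t = −τ·ln(1 − f) = −0.644·ln(0.02) = 2.519 s.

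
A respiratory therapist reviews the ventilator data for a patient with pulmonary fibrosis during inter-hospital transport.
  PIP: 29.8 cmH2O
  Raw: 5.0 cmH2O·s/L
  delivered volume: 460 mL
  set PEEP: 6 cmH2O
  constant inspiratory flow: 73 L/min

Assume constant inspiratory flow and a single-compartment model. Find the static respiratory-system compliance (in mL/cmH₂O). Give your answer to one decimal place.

26.0

Flow: 73 L/min ÷ 60 = 1.2167 L/s.
Equation of motion (constant flow): PIP = Vt/C + R·V̇ + PEEP.
Vt/C = PIP − R·V̇ − PEEP = 29.8 − 5.0×1.2167 − 6 = 29.8 − 6.084 − 6 = 17.716 cmH2O.
C = Vt / 17.716 = 460 / 17.716 = 25.965 mL/cmH2O.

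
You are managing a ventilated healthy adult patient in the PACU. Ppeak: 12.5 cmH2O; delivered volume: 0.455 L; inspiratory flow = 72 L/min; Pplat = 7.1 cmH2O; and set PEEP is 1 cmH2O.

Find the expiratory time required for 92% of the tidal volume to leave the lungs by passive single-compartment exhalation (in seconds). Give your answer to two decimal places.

Flow: 72 L/min ÷ 60 = 1.2 L/s.
R = (PIP − Pplat)/V̇ = (12.5 − 7.1) / 1.2 = 5.4/1.2 = 4.5 cmH2O·s/L.
C = Vt/(Pplat − PEEP) = 455.0 / (7.1 − 1) = 455.0/6.1 = 74.59 mL/cmH2O.
τ = R × C = 4.5 × 0.07459 L/cmH2O = 0.3357 s.
t = −τ·ln(1 − 0.92) = −0.3357·ln(0.08) = 0.8479 s.

0.85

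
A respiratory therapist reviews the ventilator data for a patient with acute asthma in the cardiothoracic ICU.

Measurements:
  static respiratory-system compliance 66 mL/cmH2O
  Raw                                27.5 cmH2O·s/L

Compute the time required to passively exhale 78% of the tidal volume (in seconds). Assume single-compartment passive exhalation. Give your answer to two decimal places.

2.75

τ = R × C = 27.5 × 66 mL/cmH2O = 27.5 × 0.066 L/cmH2O = 1.815 s.
Exhaled fraction f = 1 − e^(−t/τ) → t = −τ·ln(1 − f) = −1.815·ln(0.22) = 2.748 s.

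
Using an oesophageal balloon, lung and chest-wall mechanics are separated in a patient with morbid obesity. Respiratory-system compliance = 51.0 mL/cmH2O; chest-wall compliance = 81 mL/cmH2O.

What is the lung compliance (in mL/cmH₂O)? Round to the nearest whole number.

138

1/CL = 1/Crs − 1/Ccw.
1/CL = 1/51.0 − 1/81 = 0.007262.
CL = 137.7 mL/cmH2O.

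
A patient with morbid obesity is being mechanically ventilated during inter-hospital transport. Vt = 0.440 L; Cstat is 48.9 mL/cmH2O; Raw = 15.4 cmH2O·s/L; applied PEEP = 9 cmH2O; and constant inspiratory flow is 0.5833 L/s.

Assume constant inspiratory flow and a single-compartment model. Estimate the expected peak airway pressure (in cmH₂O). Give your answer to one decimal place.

27.0

Equation of motion (constant flow): PIP = Vt/C + R·V̇ + PEEP.
PIP = 440/48.9 + 15.4×0.5833 + 9 = 8.998 + 8.983 + 9 = 26.981 cmH2O.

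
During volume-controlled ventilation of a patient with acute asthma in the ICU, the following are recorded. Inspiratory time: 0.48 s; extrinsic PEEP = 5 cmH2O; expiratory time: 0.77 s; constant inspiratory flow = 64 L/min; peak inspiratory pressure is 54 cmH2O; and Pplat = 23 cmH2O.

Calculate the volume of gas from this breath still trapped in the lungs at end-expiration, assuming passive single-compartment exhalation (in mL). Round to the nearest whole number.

Flow: 64 L/min ÷ 60 = 1.0667 L/s.
Vt = flow × Ti = 1.0667 L/s × 0.48 s × 1000 mL/L = 512.02 mL.
R = (PIP − Pplat)/V̇ = (54 − 23) / 1.0667 = 31.0/1.0667 = 29.062 cmH2O·s/L.
C = Vt/(Pplat − PEEP) = 512.02 / (23 − 5) = 512.02/18.0 = 28.446 mL/cmH2O.
τ = R × C = 29.062 × 0.02845 L/cmH2O = 0.8268 s.
Fraction remaining = e^(−Te/τ) = e^(−0.77/0.8268) = 0.394.
Trapped volume = 512.02 × 0.394 = 201.74 mL.

202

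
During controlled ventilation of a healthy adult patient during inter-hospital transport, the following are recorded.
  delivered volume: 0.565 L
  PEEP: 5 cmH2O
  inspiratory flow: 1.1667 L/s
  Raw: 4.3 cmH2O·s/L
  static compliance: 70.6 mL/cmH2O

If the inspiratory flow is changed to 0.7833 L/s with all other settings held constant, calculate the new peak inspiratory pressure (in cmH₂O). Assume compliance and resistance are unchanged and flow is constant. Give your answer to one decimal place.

16.4

PIP = Vt/C + R·V̇ + PEEP (constant-flow equation of motion).
Only the resistive term changes: ΔPIP = R × ΔV̇ = 4.3 × (0.7833 − 1.1667) = 4.3 × -0.3834 = -1.649 cmH2O.
Original PIP = 565/70.6 + 4.3×1.1667 + 5 = 18.02 cmH2O; new PIP = 18.02 + (-1.649) = 16.371 cmH2O.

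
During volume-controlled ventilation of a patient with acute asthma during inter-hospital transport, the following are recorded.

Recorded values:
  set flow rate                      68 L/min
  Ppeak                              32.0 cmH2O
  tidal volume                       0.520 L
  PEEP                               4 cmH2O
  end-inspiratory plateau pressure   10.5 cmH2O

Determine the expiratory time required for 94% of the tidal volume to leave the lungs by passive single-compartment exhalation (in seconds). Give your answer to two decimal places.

4.27

Flow: 68 L/min ÷ 60 = 1.1333 L/s.
R = (PIP − Pplat)/V̇ = (32.0 − 10.5) / 1.1333 = 21.5/1.1333 = 18.971 cmH2O·s/L.
C = Vt/(Pplat − PEEP) = 520.0 / (10.5 − 4) = 520.0/6.5 = 80.0 mL/cmH2O.
τ = R × C = 18.971 × 0.08 L/cmH2O = 1.518 s.
t = −τ·ln(1 − 0.94) = −1.518·ln(0.06) = 4.271 s.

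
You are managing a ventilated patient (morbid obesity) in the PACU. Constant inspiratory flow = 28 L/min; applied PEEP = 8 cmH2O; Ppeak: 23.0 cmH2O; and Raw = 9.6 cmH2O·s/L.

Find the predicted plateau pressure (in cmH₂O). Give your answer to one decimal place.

18.5

Flow: 28 L/min ÷ 60 = 0.4667 L/s.
Pplat = PIP − Raw × flow = 23.0 − 9.6 × 0.4667 = 23.0 − 4.48 = 18.52 cmH2O.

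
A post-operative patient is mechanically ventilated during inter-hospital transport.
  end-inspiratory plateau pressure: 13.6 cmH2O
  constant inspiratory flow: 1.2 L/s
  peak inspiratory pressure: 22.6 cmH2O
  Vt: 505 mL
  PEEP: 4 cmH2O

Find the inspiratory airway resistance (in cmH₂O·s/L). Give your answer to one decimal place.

7.5

Raw = (PIP − Pplat) / flow = (22.6 − 13.6) / 1.2 = 9.0 / 1.2 = 7.5 cmH2O·s/L.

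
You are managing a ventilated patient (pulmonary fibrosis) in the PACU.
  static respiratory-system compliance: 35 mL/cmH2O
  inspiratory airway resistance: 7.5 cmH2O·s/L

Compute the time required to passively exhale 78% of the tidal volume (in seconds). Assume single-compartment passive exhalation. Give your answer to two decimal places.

0.40

τ = R × C = 7.5 × 35 mL/cmH2O = 7.5 × 0.035 L/cmH2O = 0.2625 s.
Exhaled fraction f = 1 − e^(−t/τ) → t = −τ·ln(1 − f) = −0.2625·ln(0.22) = 0.3975 s.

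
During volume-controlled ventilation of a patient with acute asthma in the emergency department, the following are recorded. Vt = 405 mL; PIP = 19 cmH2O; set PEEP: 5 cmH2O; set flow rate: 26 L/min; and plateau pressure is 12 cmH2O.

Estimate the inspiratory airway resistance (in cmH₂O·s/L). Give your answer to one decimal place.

16.2

Flow: 26 L/min ÷ 60 = 0.4333 L/s.
Raw = (PIP − Pplat) / flow = (19 − 12) / 0.4333 = 7.0 / 0.4333 = 16.155 cmH2O·s/L.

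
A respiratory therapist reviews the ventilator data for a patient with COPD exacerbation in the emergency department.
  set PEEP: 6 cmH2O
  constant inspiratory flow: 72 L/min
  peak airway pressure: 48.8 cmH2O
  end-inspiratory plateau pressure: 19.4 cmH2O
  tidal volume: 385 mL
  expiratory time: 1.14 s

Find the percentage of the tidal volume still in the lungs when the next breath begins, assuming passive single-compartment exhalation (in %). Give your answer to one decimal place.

19.8

Flow: 72 L/min ÷ 60 = 1.2 L/s.
R = (PIP − Pplat)/V̇ = (48.8 − 19.4) / 1.2 = 29.4/1.2 = 24.5 cmH2O·s/L.
C = Vt/(Pplat − PEEP) = 385.0 / (19.4 − 6) = 385.0/13.4 = 28.731 mL/cmH2O.
τ = R × C = 24.5 × 0.02873 L/cmH2O = 0.7039 s.
Fraction remaining at end-expiration = e^(−Te/τ) = e^(−1.14/0.7039) = 0.198 → 19.8%.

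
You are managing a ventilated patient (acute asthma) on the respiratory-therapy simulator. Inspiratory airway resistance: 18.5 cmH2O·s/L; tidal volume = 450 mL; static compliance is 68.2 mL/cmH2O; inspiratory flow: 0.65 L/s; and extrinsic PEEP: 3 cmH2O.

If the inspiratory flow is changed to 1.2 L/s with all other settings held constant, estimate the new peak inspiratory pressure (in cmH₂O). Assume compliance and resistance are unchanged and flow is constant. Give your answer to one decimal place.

PIP = Vt/C + R·V̇ + PEEP (constant-flow equation of motion).
Only the resistive term changes: ΔPIP = R × ΔV̇ = 18.5 × (1.2 − 0.65) = 18.5 × 0.55 = 10.175 cmH2O.
Original PIP = 450/68.2 + 18.5×0.65 + 3 = 21.623 cmH2O; new PIP = 21.623 + (10.175) = 31.798 cmH2O.

31.8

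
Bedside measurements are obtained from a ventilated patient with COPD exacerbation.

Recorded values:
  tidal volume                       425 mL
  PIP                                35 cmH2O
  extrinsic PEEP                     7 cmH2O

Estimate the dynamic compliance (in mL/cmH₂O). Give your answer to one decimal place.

Dynamic compliance = Vt / (PIP − PEEP) = 425 / (35 − 7) = 425 / 28.0 = 15.179 mL/cmH2O.

15.2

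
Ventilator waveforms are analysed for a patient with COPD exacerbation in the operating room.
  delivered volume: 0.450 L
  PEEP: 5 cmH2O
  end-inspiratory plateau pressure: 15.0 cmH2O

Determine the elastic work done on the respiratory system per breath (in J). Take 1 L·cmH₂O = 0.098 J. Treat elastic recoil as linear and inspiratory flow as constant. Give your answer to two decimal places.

0.22

Elastic work ≈ ½ × (Pplat − PEEP) × Vt = 0.5 × (15.0 − 5) × 0.450 L = 0.5 × 10.0 × 0.450 = 2.25 L·cmH2O.
× 0.098 J/(L·cmH2O) → 0.2205 J.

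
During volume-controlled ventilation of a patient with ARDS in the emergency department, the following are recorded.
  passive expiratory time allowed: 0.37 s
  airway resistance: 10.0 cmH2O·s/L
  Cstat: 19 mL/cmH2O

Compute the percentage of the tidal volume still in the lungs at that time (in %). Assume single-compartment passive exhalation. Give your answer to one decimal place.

14.3

τ = R × C = 10.0 × 19 mL/cmH2O = 10.0 × 0.019 L/cmH2O = 0.19 s.
Passive exhalation: V(t)/V₀ = e^(−t/τ) = e^(−0.37/0.19) = 0.1426.
Fraction remaining = 0.1426 → 14.26%.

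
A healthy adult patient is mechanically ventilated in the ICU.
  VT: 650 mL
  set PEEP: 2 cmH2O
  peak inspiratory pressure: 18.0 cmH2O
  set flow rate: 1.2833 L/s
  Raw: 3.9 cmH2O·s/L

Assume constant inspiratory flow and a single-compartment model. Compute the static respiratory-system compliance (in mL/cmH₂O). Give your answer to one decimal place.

Equation of motion (constant flow): PIP = Vt/C + R·V̇ + PEEP.
Vt/C = PIP − R·V̇ − PEEP = 18.0 − 3.9×1.2833 − 2 = 18.0 − 5.005 − 2 = 10.995 cmH2O.
C = Vt / 10.995 = 650 / 10.995 = 59.118 mL/cmH2O.

59.1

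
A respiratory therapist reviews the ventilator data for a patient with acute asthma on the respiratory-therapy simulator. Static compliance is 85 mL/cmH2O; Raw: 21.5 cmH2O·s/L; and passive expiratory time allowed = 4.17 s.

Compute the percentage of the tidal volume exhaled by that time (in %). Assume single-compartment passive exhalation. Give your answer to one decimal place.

89.8

τ = R × C = 21.5 × 85 mL/cmH2O = 21.5 × 0.085 L/cmH2O = 1.828 s.
Passive exhalation: V(t)/V₀ = e^(−t/τ) = e^(−4.17/1.828) = 0.1022.
Fraction exhaled = 1 − 0.1022 = 0.8978 → 89.78%.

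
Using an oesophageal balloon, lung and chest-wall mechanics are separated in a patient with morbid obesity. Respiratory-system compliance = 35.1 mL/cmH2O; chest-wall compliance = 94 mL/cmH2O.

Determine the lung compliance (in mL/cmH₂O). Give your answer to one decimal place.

1/CL = 1/Crs − 1/Ccw.
1/CL = 1/35.1 − 1/94 = 0.01785.
CL = 56.022 mL/cmH2O.

56.0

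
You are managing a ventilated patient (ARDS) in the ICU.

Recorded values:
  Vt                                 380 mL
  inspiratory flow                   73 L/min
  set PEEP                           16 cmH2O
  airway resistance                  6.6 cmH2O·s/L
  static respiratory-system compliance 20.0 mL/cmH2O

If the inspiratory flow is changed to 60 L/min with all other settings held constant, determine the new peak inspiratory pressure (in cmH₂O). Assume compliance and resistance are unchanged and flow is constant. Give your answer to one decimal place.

Flow: 73 L/min ÷ 60 = 1.2167 L/s.
New flow: 60 L/min ÷ 60 = 1 L/s.
PIP = Vt/C + R·V̇ + PEEP (constant-flow equation of motion).
Only the resistive term changes: ΔPIP = R × ΔV̇ = 6.6 × (1 − 1.2167) = 6.6 × -0.2167 = -1.43 cmH2O.
Original PIP = 380/20.0 + 6.6×1.2167 + 16 = 43.03 cmH2O; new PIP = 43.03 + (-1.43) = 41.6 cmH2O.

41.6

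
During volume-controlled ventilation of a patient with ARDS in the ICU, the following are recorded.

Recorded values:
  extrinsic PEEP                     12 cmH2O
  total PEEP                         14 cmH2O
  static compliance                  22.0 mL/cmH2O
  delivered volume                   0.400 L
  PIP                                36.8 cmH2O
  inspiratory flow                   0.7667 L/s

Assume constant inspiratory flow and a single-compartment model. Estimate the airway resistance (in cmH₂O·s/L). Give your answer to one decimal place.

Total PEEP = 14 cmH2O (set 12 + intrinsic 2); this is the baseline alveolar pressure.
Equation of motion (constant flow): PIP = Vt/C + R·V̇ + PEEP.
R·V̇ = PIP − Vt/C − PEEP = 36.8 − 400/22.0 − 14 = 36.8 − 18.182 − 14 = 4.618 cmH2O.
R = 4.618 / 0.7667 = 6.023 cmH2O·s/L.

6.0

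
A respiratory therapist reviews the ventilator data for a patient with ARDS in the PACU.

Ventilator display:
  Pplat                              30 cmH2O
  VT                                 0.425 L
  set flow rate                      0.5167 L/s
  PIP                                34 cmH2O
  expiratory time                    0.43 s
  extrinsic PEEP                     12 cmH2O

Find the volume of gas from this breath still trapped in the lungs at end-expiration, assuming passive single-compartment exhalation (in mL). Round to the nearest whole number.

R = (PIP − Pplat)/V̇ = (34 − 30) / 0.5167 = 4.0/0.5167 = 7.741 cmH2O·s/L.
C = Vt/(Pplat − PEEP) = 425.0 / (30 − 12) = 425.0/18.0 = 23.611 mL/cmH2O.
τ = R × C = 7.741 × 0.02361 L/cmH2O = 0.1828 s.
Fraction remaining = e^(−Te/τ) = e^(−0.43/0.1828) = 0.09515.
Trapped volume = 425.0 × 0.09515 = 40.439 mL.

40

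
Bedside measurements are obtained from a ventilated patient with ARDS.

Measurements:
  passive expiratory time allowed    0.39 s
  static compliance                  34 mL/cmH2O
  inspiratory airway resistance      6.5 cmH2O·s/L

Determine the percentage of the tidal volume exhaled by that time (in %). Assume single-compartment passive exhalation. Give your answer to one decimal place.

τ = R × C = 6.5 × 34 mL/cmH2O = 6.5 × 0.034 L/cmH2O = 0.221 s.
Passive exhalation: V(t)/V₀ = e^(−t/τ) = e^(−0.39/0.221) = 0.1712.
Fraction exhaled = 1 − 0.1712 = 0.8288 → 82.88%.

82.9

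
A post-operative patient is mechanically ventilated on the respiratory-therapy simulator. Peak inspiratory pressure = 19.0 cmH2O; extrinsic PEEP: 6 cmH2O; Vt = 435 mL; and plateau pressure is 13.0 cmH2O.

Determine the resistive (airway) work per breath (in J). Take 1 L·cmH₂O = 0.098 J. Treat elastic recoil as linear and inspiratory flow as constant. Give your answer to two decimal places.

0.26

With constant inspiratory flow the resistive pressure is constant at PIP − Pplat = 19.0 − 13.0 = 6.0 cmH2O, so resistive work = 6.0 × 0.435 = 2.61 L·cmH2O.
× 0.098 J/(L·cmH2O) → 0.2558 J.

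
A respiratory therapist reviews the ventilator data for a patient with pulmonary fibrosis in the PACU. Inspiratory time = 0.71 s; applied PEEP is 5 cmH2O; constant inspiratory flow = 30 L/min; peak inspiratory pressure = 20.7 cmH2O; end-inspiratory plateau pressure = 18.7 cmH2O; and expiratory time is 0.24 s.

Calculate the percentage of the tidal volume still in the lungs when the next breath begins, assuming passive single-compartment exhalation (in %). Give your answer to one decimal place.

9.9

Flow: 30 L/min ÷ 60 = 0.5 L/s.
Vt = flow × Ti = 0.5 L/s × 0.71 s × 1000 mL/L = 355.0 mL.
R = (PIP − Pplat)/V̇ = (20.7 − 18.7) / 0.5 = 2.0/0.5 = 4.0 cmH2O·s/L.
C = Vt/(Pplat − PEEP) = 355.0 / (18.7 − 5) = 355.0/13.7 = 25.912 mL/cmH2O.
τ = R × C = 4.0 × 0.02591 L/cmH2O = 0.1036 s.
Fraction remaining at end-expiration = e^(−Te/τ) = e^(−0.24/0.1036) = 0.09861 → 9.861%.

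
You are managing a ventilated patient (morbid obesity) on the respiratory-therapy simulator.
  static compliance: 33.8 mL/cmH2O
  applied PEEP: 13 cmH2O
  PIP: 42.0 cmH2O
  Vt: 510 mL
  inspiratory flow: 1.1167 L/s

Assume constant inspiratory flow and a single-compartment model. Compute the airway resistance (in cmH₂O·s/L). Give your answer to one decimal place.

Equation of motion (constant flow): PIP = Vt/C + R·V̇ + PEEP.
R·V̇ = PIP − Vt/C − PEEP = 42.0 − 510/33.8 − 13 = 42.0 − 15.089 − 13 = 13.911 cmH2O.
R = 13.911 / 1.1167 = 12.457 cmH2O·s/L.

12.5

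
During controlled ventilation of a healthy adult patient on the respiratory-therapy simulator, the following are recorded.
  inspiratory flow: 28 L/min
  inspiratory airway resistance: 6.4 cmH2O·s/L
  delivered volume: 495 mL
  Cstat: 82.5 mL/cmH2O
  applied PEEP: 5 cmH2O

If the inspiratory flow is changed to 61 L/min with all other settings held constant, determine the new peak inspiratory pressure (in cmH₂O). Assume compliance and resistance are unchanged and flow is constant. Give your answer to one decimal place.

Flow: 28 L/min ÷ 60 = 0.4667 L/s.
New flow: 61 L/min ÷ 60 = 1.0167 L/s.
PIP = Vt/C + R·V̇ + PEEP (constant-flow equation of motion).
Only the resistive term changes: ΔPIP = R × ΔV̇ = 6.4 × (1.0167 − 0.4667) = 6.4 × 0.55 = 3.52 cmH2O.
Original PIP = 495/82.5 + 6.4×0.4667 + 5 = 13.987 cmH2O; new PIP = 13.987 + (3.52) = 17.507 cmH2O.

17.5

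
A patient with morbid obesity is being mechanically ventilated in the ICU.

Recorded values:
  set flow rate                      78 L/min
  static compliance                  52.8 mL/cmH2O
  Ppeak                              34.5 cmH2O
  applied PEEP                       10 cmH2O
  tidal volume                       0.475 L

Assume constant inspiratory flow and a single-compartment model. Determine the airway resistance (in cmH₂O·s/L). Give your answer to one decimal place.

11.9

Flow: 78 L/min ÷ 60 = 1.3 L/s.
Equation of motion (constant flow): PIP = Vt/C + R·V̇ + PEEP.
R·V̇ = PIP − Vt/C − PEEP = 34.5 − 475/52.8 − 10 = 34.5 − 8.996 − 10 = 15.504 cmH2O.
R = 15.504 / 1.3 = 11.926 cmH2O·s/L.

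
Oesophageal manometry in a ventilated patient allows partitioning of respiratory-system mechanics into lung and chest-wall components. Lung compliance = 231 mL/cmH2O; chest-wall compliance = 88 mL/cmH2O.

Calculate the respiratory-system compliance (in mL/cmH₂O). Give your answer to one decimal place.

Lung and chest wall are elastances in series: 1/Crs = 1/CL + 1/Ccw.
1/Crs = 1/231 + 1/88 = 0.01569.
Crs = 63.735 mL/cmH2O.

63.7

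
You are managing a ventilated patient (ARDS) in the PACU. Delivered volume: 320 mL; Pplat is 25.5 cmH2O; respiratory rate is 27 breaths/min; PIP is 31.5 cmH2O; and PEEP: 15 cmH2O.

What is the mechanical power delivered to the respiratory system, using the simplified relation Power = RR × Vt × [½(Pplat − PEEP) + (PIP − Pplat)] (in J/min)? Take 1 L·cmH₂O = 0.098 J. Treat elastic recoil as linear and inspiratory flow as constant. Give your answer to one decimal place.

9.5

Per-breath work = Vt × [½(Pplat−PEEP) + (PIP−Pplat)] = 0.320 × [0.5×10.5 + 6.0] = 0.320 × 11.25 = 3.6 L·cmH2O.
Power = 27 × 3.6 = 97.2 L·cmH2O/min.
× 0.098 J/(L·cmH2O) → 9.526 J/min.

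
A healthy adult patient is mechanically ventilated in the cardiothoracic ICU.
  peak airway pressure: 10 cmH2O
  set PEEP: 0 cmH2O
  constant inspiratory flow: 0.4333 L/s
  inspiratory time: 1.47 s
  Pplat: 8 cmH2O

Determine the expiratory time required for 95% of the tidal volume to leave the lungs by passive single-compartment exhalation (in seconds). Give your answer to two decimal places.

1.10

Vt = flow × Ti = 0.4333 L/s × 1.47 s × 1000 mL/L = 636.95 mL.
R = (PIP − Pplat)/V̇ = (10 − 8) / 0.4333 = 2.0/0.4333 = 4.616 cmH2O·s/L.
C = Vt/(Pplat − PEEP) = 636.95 / (8 − 0) = 636.95/8.0 = 79.619 mL/cmH2O.
τ = R × C = 4.616 × 0.07962 L/cmH2O = 0.3675 s.
t = −τ·ln(1 − 0.95) = −0.3675·ln(0.05) = 1.101 s.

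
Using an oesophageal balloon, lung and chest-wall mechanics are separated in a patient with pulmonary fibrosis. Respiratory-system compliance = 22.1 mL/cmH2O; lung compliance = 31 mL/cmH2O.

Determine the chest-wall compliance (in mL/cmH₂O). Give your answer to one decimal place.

77.0

1/Ccw = 1/Crs − 1/CL.
1/Ccw = 1/22.1 − 1/31 = 0.01299.
Ccw = 76.982 mL/cmH2O.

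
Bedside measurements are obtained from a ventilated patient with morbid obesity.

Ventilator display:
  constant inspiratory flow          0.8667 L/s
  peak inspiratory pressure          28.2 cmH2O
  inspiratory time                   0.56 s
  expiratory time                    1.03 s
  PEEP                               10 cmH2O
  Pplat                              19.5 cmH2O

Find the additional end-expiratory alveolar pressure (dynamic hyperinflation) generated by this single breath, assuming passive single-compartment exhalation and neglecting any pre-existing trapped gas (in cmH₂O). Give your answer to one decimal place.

Vt = flow × Ti = 0.8667 L/s × 0.56 s × 1000 mL/L = 485.35 mL.
R = (PIP − Pplat)/V̇ = (28.2 − 19.5) / 0.8667 = 8.7/0.8667 = 10.038 cmH2O·s/L.
C = Vt/(Pplat − PEEP) = 485.35 / (19.5 − 10) = 485.35/9.5 = 51.089 mL/cmH2O.
τ = R × C = 10.038 × 0.05109 L/cmH2O = 0.5128 s.
Fraction remaining = e^(−Te/τ) = e^(−1.03/0.5128) = 0.1342; trapped volume = 485.35 × 0.1342 = 65.134 mL.
Additional alveolar pressure from trapping ≈ V_trapped / C = 65.134 / 51.089 = 1.275 cmH2O.

1.3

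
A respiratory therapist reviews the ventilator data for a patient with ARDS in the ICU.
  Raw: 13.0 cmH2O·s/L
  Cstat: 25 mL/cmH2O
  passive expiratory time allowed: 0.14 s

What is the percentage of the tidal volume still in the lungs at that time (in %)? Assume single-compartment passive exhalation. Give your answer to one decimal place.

65.0

τ = R × C = 13.0 × 25 mL/cmH2O = 13.0 × 0.025 L/cmH2O = 0.325 s.
Passive exhalation: V(t)/V₀ = e^(−t/τ) = e^(−0.14/0.325) = 0.65.
Fraction remaining = 0.65 → 65.0%.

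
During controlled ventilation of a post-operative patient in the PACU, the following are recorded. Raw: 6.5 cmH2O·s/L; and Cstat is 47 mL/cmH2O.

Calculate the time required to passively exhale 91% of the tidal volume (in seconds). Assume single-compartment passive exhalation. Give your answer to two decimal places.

τ = R × C = 6.5 × 47 mL/cmH2O = 6.5 × 0.047 L/cmH2O = 0.3055 s.
Exhaled fraction f = 1 − e^(−t/τ) → t = −τ·ln(1 − f) = −0.3055·ln(0.09) = 0.7356 s.

0.74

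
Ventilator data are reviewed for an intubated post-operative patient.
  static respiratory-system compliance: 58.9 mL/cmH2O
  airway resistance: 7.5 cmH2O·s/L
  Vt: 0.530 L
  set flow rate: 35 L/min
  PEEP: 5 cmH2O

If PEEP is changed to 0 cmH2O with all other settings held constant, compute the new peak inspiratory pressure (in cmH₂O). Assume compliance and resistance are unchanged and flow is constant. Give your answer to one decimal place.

13.4

Flow: 35 L/min ÷ 60 = 0.5833 L/s.
PIP = Vt/C + R·V̇ + PEEP (constant-flow equation of motion).
Only the baseline term changes: ΔPIP = ΔPEEP = 0 − 5 = -5.0 cmH2O.
Original PIP = 530/58.9 + 7.5×0.5833 + 5 = 18.373 cmH2O; new PIP = 18.373 + (-5.0) = 13.373 cmH2O.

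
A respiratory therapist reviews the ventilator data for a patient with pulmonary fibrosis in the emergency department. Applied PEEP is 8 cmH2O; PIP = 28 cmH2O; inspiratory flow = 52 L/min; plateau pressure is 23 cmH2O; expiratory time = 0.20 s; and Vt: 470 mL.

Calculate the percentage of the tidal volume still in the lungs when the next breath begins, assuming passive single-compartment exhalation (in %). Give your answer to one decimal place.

33.1

Flow: 52 L/min ÷ 60 = 0.8667 L/s.
R = (PIP − Pplat)/V̇ = (28 − 23) / 0.8667 = 5.0/0.8667 = 5.769 cmH2O·s/L.
C = Vt/(Pplat − PEEP) = 470.0 / (23 − 8) = 470.0/15.0 = 31.333 mL/cmH2O.
τ = R × C = 5.769 × 0.03133 L/cmH2O = 0.1807 s.
Fraction remaining at end-expiration = e^(−Te/τ) = e^(−0.20/0.1807) = 0.3306 → 33.06%.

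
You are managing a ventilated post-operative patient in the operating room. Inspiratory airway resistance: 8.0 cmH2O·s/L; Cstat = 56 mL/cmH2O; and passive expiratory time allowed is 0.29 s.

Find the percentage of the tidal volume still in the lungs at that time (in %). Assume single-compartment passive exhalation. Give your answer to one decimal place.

52.3

τ = R × C = 8.0 × 56 mL/cmH2O = 8.0 × 0.056 L/cmH2O = 0.448 s.
Passive exhalation: V(t)/V₀ = e^(−t/τ) = e^(−0.29/0.448) = 0.5234.
Fraction remaining = 0.5234 → 52.34%.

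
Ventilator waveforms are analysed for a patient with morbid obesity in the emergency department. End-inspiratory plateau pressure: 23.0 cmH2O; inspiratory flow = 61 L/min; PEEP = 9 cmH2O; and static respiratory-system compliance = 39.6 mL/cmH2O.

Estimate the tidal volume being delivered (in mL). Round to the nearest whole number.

Vt = Cstat × (Pplat − PEEP) = 39.6 × (23.0 − 9) = 39.6 × 14.0 = 554.4 mL.

554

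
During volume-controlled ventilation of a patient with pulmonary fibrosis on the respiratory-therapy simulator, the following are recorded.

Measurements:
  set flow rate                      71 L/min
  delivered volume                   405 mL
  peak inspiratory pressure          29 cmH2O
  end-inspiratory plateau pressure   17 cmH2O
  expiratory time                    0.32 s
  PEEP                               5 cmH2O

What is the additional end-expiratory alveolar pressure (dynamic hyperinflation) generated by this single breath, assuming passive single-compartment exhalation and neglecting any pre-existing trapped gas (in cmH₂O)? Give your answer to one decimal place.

Flow: 71 L/min ÷ 60 = 1.1833 L/s.
R = (PIP − Pplat)/V̇ = (29 − 17) / 1.1833 = 12.0/1.1833 = 10.141 cmH2O·s/L.
C = Vt/(Pplat − PEEP) = 405.0 / (17 − 5) = 405.0/12.0 = 33.75 mL/cmH2O.
τ = R × C = 10.141 × 0.03375 L/cmH2O = 0.3423 s.
Fraction remaining = e^(−Te/τ) = e^(−0.32/0.3423) = 0.3926; trapped volume = 405.0 × 0.3926 = 159.0 mL.
Additional alveolar pressure from trapping ≈ V_trapped / C = 159.0 / 33.75 = 4.711 cmH2O.

4.7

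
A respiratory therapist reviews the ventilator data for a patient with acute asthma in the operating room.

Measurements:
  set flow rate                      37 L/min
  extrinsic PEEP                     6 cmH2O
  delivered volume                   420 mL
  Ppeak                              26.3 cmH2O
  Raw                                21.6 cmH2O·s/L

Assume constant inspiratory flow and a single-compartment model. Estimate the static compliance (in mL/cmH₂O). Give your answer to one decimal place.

60.2

Flow: 37 L/min ÷ 60 = 0.6167 L/s.
Equation of motion (constant flow): PIP = Vt/C + R·V̇ + PEEP.
Vt/C = PIP − R·V̇ − PEEP = 26.3 − 21.6×0.6167 − 6 = 26.3 − 13.321 − 6 = 6.979 cmH2O.
C = Vt / 6.979 = 420 / 6.979 = 60.181 mL/cmH2O.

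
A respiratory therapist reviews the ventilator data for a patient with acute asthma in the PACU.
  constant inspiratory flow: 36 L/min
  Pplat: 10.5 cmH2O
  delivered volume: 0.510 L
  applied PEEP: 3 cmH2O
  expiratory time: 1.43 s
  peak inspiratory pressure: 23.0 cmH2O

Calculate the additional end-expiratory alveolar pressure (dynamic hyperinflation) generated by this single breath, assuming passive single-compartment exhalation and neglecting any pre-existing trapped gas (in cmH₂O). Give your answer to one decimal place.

Flow: 36 L/min ÷ 60 = 0.6 L/s.
R = (PIP − Pplat)/V̇ = (23.0 − 10.5) / 0.6 = 12.5/0.6 = 20.833 cmH2O·s/L.
C = Vt/(Pplat − PEEP) = 510.0 / (10.5 − 3) = 510.0/7.5 = 68.0 mL/cmH2O.
τ = R × C = 20.833 × 0.068 L/cmH2O = 1.417 s.
Fraction remaining = e^(−Te/τ) = e^(−1.43/1.417) = 0.3645; trapped volume = 510.0 × 0.3645 = 185.9 mL.
Additional alveolar pressure from trapping ≈ V_trapped / C = 185.9 / 68.0 = 2.734 cmH2O.

2.7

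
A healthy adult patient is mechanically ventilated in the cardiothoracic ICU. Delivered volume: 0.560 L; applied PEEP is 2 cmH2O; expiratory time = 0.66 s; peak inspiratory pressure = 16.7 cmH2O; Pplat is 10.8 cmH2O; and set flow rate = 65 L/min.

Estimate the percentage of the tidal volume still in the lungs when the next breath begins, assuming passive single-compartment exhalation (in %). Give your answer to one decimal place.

Flow: 65 L/min ÷ 60 = 1.0833 L/s.
R = (PIP − Pplat)/V̇ = (16.7 − 10.8) / 1.0833 = 5.9/1.0833 = 5.446 cmH2O·s/L.
C = Vt/(Pplat − PEEP) = 560.0 / (10.8 − 2) = 560.0/8.8 = 63.636 mL/cmH2O.
τ = R × C = 5.446 × 0.06364 L/cmH2O = 0.3466 s.
Fraction remaining at end-expiration = e^(−Te/τ) = e^(−0.66/0.3466) = 0.1489 → 14.89%.

14.9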